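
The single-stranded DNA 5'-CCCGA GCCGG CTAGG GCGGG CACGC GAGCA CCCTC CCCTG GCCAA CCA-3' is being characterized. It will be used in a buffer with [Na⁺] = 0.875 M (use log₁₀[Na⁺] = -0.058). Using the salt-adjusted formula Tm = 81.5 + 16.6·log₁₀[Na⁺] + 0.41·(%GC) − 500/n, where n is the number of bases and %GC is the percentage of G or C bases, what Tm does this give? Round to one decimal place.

Length n = 48. T=3, C=22, G=15, A=8
G+C = 37, so %GC = 37/48 × 100 = 77.083%
Salt term: 16.6 × (-0.058) = -0.963
GC term: 0.41 × 77.083 = 31.604; length term: −500/48 = −10.417
Tm = 81.5 + (-0.963) + 31.604 − 10.417 = 101.724 → 101.7°C

101.7°C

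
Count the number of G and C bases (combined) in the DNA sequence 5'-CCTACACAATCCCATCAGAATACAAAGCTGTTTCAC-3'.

Scanning the sequence gives A=13, C=12, T=8, G=3.
G+C = 3 + 12 = 15

15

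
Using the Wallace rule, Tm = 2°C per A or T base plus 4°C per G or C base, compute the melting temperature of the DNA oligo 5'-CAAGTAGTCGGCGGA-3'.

48°C

Base counts: C=3, G=6, T=2, A=4
A+T = 6, G+C = 9
Tm = 2(6) + 4(9) = 12 + 36 = 48°C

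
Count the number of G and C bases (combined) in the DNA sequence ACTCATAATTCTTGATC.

Counting bases: C=4, T=7, A=5, G=1
Total G or C: 1 + 4 = 5

5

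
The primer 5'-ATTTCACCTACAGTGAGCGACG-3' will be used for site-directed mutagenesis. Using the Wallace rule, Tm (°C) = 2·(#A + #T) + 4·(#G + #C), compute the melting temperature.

Counting bases: G=5, C=6, A=6, T=5
So N_AT = 11 and N_GC = 11.
Tm = 4·11 + 2·11 = 44 + 22 = 66°C

66°C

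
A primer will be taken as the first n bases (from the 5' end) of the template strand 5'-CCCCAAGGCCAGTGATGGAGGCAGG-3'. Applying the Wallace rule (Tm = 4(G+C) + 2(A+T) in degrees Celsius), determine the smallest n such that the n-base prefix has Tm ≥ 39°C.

First 11 bases: CCCCAAGGCCA → Tm = 38°C (< 39°C)
First 12 bases: CCCCAAGGCCAG → Tm = 42°C (≥ 39°C)
Each additional base adds 2°C (A/T) or 4°C (G/C), so Tm is non-decreasing in n; n = 12 is the first length to reach 39°C.

n = 12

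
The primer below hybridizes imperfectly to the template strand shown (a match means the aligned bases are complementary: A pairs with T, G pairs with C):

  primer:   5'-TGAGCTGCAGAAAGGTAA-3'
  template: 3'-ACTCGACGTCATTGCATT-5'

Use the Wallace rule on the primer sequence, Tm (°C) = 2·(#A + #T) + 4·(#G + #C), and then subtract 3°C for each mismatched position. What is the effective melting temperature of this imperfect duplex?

Primer base counts: A=7, T=3, G=6, C=2 → A+T=10, G+C=8
Perfect-match Tm = 2(10) + 4(8) = 20 + 32 = 52°C
Mismatches (positions where the bases are not complementary): 2 (at positions 11, 14)
Effective Tm = 52 − 2×3 = 52 − 6 = 46°C

46°C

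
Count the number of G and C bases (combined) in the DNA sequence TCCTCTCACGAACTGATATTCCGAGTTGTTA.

13

T=11, G=5, A=7, C=8
G+C = 5 + 8 = 13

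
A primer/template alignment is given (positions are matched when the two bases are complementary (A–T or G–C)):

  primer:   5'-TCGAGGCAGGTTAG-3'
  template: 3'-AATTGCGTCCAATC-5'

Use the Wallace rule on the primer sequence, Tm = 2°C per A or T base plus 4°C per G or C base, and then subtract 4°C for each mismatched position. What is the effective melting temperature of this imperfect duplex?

Primer base counts: A=3, T=3, G=6, C=2 → A+T=6, G+C=8
Perfect-match Tm = 2(6) + 4(8) = 12 + 32 = 44°C
Mismatches (positions where the bases are not complementary): 3 (at positions 2, 3, 5)
Effective Tm = 44 − 3×4 = 44 − 12 = 32°C

32°C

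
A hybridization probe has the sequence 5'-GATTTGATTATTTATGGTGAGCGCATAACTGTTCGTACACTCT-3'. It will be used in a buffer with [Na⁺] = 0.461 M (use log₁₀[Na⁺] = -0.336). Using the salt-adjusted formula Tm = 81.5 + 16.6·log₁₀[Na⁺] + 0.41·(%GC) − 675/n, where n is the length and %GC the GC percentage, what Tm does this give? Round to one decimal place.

75.5°C

Length n = 43. Counting bases: C=7, T=17, G=9, A=10
G+C = 16, so %GC = 16/43 × 100 = 37.209%
Salt term: 16.6 × (-0.336) = -5.578
GC term: 0.41 × 37.209 = 15.256; length term: −675/43 = −15.698
Tm = 81.5 + (-5.578) + 15.256 − 15.698 = 75.48 → 75.5°C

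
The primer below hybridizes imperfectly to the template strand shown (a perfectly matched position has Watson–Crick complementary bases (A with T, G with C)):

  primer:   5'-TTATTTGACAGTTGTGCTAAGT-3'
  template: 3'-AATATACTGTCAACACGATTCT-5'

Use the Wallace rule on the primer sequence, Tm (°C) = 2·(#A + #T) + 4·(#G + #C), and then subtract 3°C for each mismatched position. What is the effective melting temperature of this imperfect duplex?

52°C

Primer base counts: A=5, T=10, G=5, C=2 → A+T=15, G+C=7
Perfect-match Tm = 2(15) + 4(7) = 30 + 28 = 58°C
Mismatches (positions where the bases are not complementary): 2 (at positions 5, 22)
Effective Tm = 58 − 2×3 = 58 − 6 = 52°C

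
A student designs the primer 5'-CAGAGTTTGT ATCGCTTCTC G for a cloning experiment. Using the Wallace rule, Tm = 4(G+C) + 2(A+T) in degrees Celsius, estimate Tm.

Scanning the sequence gives G=5, A=3, T=8, C=5.
So N_AT = 11 and N_GC = 10.
Tm = 2(11) + 4(10) = 22 + 40 = 62°C

62°C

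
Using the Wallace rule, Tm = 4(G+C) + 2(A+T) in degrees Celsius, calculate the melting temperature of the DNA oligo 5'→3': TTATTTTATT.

20°C

Scanning the sequence gives G=0, T=8, C=0, A=2.
So N_AT = 10 and N_GC = 0.
Tm = 2(10) + 4(0) = 20 + 0 = 20°C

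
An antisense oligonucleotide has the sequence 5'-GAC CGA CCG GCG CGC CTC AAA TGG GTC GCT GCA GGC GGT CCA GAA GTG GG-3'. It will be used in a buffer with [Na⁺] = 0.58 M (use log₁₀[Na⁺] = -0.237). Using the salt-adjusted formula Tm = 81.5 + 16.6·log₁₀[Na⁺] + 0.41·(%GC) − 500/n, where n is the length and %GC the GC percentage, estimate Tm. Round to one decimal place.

Length n = 50. Counting bases: A=9, G=20, C=15, T=6
G+C = 35, so %GC = 35/50 × 100 = 70%
Salt term: 16.6 × (-0.237) = -3.934
GC term: 0.41 × 70 = 28.7; length term: −500/50 = −10
Tm = 81.5 + (-3.934) + 28.7 − 10 = 96.266 → 96.3°C

96.3°C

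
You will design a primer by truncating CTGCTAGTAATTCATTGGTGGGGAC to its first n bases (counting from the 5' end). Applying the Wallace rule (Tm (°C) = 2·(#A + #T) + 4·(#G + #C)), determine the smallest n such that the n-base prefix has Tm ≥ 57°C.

First 20 bases: CTGCTAGTAATTCATTGGTG → Tm = 56°C (< 57°C)
First 21 bases: CTGCTAGTAATTCATTGGTGG → Tm = 60°C (≥ 57°C)
Since every base adds ≥2°C, Tm only increases with n, so the threshold is first crossed at n = 21.

n = 21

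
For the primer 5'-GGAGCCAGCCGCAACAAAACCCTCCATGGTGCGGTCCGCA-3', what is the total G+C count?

G=11, C=15, T=4, A=10
G+C = 11 + 15 = 26

26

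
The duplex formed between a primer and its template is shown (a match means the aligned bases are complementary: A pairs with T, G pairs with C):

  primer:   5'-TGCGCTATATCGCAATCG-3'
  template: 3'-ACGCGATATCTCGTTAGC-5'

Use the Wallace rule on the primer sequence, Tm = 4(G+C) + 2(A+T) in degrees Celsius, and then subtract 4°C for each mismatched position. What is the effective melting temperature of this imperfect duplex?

46°C

Primer base counts: A=4, T=5, G=4, C=5 → A+T=9, G+C=9
Perfect-match Tm = 2(9) + 4(9) = 18 + 36 = 54°C
Mismatches (positions where the bases are not complementary): 2 (at positions 10, 11)
Effective Tm = 54 − 2×4 = 54 − 8 = 46°C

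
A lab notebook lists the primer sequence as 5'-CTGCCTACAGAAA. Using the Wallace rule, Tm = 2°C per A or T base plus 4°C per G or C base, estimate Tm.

Counting bases: A=5, G=2, T=2, C=4
A+T = 7, G+C = 6
Tm = 4·6 + 2·7 = 24 + 14 = 38°C

38°C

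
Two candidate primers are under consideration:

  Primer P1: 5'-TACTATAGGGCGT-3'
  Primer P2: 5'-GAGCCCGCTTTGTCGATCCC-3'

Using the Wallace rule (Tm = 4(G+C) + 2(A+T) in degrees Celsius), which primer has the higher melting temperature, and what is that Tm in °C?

Primer P2, 66°C

Primer P1: A+T=7, G+C=6 → Tm = 2(7)+4(6) = 38°C
Primer P2: A+T=7, G+C=13 → Tm = 2(7)+4(13) = 66°C
38°C vs 66°C → primer P2 is higher.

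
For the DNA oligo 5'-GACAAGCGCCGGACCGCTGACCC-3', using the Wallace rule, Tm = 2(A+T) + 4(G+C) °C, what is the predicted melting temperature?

80°C

Base counts: C=10, A=5, T=1, G=7
So N_AT = 6 and N_GC = 17.
Tm = 2(6) + 4(17) = 12 + 68 = 80°C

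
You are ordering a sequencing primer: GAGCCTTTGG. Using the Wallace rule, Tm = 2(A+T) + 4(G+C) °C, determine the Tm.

Base counts: A=1, C=2, G=4, T=3
AT pairs contribute 4, GC pairs contribute 6.
Tm = 4·6 + 2·4 = 24 + 8 = 32°C

32°C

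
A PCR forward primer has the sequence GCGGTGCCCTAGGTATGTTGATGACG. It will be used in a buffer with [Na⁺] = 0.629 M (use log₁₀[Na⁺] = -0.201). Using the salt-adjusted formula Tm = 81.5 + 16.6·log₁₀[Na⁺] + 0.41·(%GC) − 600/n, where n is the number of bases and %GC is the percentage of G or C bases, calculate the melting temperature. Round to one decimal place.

78.7°C

Length n = 26. G=10, C=5, A=4, T=7
G+C = 15, so %GC = 15/26 × 100 = 57.692%
Salt term: 16.6 × (-0.201) = -3.337
GC term: 0.41 × 57.692 = 23.654; length term: −600/26 = −23.077
Tm = 81.5 + (-3.337) + 23.654 − 23.077 = 78.74 → 78.7°C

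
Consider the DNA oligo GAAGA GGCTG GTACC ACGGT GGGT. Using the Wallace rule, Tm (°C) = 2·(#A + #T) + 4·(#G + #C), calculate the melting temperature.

C=4, T=4, A=5, G=11
AT pairs contribute 9, GC pairs contribute 15.
Tm = 2×9 + 4×15 = 78°C

78°C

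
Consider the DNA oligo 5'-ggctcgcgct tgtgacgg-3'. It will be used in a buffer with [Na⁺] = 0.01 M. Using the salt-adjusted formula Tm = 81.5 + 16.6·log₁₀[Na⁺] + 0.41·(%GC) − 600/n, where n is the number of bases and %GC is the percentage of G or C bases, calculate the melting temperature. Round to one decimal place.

44.6°C

Length n = 18. Scanning the sequence gives A=1, C=5, G=8, T=4.
G+C = 13, so %GC = 13/18 × 100 = 72.222%
Salt term: 16.6 × (-2) = -33.2
GC term: 0.41 × 72.222 = 29.611; length term: −600/18 = −33.333
Tm = 81.5 + (-33.2) + 29.611 − 33.333 = 44.578 → 44.6°C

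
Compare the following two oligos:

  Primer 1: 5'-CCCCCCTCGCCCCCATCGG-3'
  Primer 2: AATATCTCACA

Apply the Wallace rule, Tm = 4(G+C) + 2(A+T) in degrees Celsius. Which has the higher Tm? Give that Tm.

Primer 1, 70°C

Primer 1: A+T=3, G+C=16 → Tm = 2(3)+4(16) = 70°C
Primer 2: A+T=8, G+C=3 → Tm = 2(8)+4(3) = 28°C
70°C vs 28°C → primer 1 is higher.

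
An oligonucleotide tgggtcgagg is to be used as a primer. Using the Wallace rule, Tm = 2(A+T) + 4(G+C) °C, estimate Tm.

34°C

G=6, T=2, A=1, C=1
So N_AT = 3 and N_GC = 7.
Tm = 4·7 + 2·3 = 28 + 6 = 34°C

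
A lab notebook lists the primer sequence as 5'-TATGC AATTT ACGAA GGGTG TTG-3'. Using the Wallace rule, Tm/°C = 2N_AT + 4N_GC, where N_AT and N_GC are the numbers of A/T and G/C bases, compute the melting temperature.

64°C

T=8, G=7, A=6, C=2
AT pairs contribute 14, GC pairs contribute 9.
Tm = 2×14 + 4×9 = 64°C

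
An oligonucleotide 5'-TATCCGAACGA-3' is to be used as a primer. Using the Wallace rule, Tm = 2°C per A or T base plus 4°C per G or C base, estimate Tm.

Counting bases: T=2, C=3, G=2, A=4
A+T = 6, G+C = 5
Tm = 2(6) + 4(5) = 12 + 20 = 32°C

32°C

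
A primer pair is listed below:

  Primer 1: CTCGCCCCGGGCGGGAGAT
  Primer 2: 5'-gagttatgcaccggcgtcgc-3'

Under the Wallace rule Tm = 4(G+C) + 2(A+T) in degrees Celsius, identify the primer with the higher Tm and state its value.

Primer 1, 68°C

Primer 1: A+T=4, G+C=15 → Tm = 2(4)+4(15) = 68°C
Primer 2: A+T=7, G+C=13 → Tm = 2(7)+4(13) = 66°C
68°C vs 66°C → primer 1 is higher.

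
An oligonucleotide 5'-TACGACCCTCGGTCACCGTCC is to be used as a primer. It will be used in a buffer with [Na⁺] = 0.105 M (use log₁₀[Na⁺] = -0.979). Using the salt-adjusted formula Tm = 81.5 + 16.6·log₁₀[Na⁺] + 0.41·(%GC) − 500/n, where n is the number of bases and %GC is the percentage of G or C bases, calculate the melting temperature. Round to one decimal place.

Length n = 21. Base counts: C=10, T=4, A=3, G=4
G+C = 14, so %GC = 14/21 × 100 = 66.667%
Salt term: 16.6 × (-0.979) = -16.251
GC term: 0.41 × 66.667 = 27.333; length term: −500/21 = −23.81
Tm = 81.5 + (-16.251) + 27.333 − 23.81 = 68.772 → 68.8°C

68.8°C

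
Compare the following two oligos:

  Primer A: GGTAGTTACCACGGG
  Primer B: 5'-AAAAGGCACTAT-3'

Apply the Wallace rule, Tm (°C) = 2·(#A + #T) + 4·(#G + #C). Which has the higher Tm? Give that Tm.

Primer A: A+T=6, G+C=9 → Tm = 2(6)+4(9) = 48°C
Primer B: A+T=8, G+C=4 → Tm = 2(8)+4(4) = 32°C
48°C vs 32°C → primer A is higher.

Primer A, 48°C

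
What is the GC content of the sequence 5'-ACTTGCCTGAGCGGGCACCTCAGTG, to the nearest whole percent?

64%

Base counts: T=5, C=8, G=8, A=4
G+C = 8 + 8 = 16 out of 25 bases
%GC = 16/25 × 100 = 64% ≈ 64%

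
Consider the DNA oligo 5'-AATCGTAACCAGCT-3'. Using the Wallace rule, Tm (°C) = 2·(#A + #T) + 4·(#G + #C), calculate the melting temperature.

Scanning the sequence gives T=3, C=4, A=5, G=2.
AT pairs contribute 8, GC pairs contribute 6.
Tm = 2×8 + 4×6 = 40°C

40°C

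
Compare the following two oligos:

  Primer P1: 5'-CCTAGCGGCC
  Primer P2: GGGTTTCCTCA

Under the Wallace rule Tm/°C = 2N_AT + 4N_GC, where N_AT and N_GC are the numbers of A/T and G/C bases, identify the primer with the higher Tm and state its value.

Primer P1, 36°C

Primer P1: A+T=2, G+C=8 → Tm = 2(2)+4(8) = 36°C
Primer P2: A+T=5, G+C=6 → Tm = 2(5)+4(6) = 34°C
36°C vs 34°C → primer P1 is higher.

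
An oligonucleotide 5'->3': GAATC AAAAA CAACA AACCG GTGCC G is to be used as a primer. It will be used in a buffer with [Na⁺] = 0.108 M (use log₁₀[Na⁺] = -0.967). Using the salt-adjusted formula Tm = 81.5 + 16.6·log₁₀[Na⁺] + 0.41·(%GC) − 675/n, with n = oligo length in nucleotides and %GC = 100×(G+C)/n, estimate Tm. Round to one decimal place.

58.4°C

Length n = 26. Base counts: C=7, A=12, G=5, T=2
G+C = 12, so %GC = 12/26 × 100 = 46.154%
Salt term: 16.6 × (-0.967) = -16.052
GC term: 0.41 × 46.154 = 18.923; length term: −675/26 = −25.962
Tm = 81.5 + (-16.052) + 18.923 − 25.962 = 58.409 → 58.4°C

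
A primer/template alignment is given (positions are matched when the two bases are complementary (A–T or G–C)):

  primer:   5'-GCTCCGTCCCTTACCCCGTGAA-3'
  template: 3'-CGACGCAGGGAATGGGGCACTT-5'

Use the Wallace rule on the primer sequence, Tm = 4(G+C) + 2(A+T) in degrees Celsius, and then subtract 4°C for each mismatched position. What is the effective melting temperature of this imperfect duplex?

Primer base counts: A=3, T=5, G=4, C=10 → A+T=8, G+C=14
Perfect-match Tm = 2(8) + 4(14) = 16 + 56 = 72°C
Mismatches (positions where the bases are not complementary): 1 (at position 4)
Effective Tm = 72 − 1×4 = 72 − 4 = 68°C

68°C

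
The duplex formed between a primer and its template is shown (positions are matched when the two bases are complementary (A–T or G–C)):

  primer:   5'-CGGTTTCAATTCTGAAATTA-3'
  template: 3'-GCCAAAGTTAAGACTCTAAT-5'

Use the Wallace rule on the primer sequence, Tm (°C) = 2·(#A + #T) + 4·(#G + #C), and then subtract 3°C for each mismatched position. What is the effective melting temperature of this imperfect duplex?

49°C

Primer base counts: A=6, T=8, G=3, C=3 → A+T=14, G+C=6
Perfect-match Tm = 2(14) + 4(6) = 28 + 24 = 52°C
Mismatches (positions where the bases are not complementary): 1 (at position 16)
Effective Tm = 52 − 1×3 = 52 − 3 = 49°C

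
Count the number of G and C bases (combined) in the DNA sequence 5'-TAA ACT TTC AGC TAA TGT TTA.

5

Base counts: G=2, C=3, A=7, T=9
G+C = 2 + 3 = 5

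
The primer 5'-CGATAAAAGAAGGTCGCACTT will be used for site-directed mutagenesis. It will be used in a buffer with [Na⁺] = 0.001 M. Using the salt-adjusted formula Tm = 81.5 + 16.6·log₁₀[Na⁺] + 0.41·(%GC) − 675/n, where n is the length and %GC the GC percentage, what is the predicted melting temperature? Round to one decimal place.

17.1°C

Length n = 21. Counting bases: G=5, T=4, C=4, A=8
G+C = 9, so %GC = 9/21 × 100 = 42.857%
Salt term: 16.6 × (-3) = -49.8
GC term: 0.41 × 42.857 = 17.571; length term: −675/21 = −32.143
Tm = 81.5 + (-49.8) + 17.571 − 32.143 = 17.128 → 17.1°C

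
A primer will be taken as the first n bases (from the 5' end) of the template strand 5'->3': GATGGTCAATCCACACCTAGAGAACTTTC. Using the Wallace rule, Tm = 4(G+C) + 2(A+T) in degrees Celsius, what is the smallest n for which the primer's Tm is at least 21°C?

n = 7

First 6 bases: GATGGT → Tm = 18°C (< 21°C)
First 7 bases: GATGGTC → Tm = 22°C (≥ 21°C)
Each additional base adds 2°C (A/T) or 4°C (G/C), so Tm is non-decreasing in n; n = 7 is the first length to reach 21°C.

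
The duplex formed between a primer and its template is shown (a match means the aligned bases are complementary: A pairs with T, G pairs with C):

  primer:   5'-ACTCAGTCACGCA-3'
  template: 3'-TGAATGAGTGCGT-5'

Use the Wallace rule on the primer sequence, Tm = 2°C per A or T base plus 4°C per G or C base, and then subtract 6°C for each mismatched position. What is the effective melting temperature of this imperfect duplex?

28°C

Primer base counts: A=4, T=2, G=2, C=5 → A+T=6, G+C=7
Perfect-match Tm = 2(6) + 4(7) = 12 + 28 = 40°C
Mismatches (positions where the bases are not complementary): 2 (at positions 4, 6)
Effective Tm = 40 − 2×6 = 40 − 12 = 28°C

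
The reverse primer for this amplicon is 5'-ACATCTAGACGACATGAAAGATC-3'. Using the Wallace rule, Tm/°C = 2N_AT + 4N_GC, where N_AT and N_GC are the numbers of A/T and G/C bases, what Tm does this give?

Scanning the sequence gives T=4, C=5, G=4, A=10.
AT pairs contribute 14, GC pairs contribute 9.
Tm = 2(14) + 4(9) = 28 + 36 = 64°C

64°C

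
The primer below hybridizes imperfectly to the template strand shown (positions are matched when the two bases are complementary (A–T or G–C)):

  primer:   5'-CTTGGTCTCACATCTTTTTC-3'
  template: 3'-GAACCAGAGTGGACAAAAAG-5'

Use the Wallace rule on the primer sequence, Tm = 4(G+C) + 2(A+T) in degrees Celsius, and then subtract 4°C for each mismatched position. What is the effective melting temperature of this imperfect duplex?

Primer base counts: A=2, T=10, G=2, C=6 → A+T=12, G+C=8
Perfect-match Tm = 2(12) + 4(8) = 24 + 32 = 56°C
Mismatches (positions where the bases are not complementary): 2 (at positions 12, 14)
Effective Tm = 56 − 2×4 = 56 − 8 = 48°C

48°C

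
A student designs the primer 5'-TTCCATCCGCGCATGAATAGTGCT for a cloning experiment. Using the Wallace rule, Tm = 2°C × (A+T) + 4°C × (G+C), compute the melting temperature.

72°C

Base counts: G=5, A=5, C=7, T=7
AT pairs contribute 12, GC pairs contribute 12.
Tm = 4·12 + 2·12 = 48 + 24 = 72°C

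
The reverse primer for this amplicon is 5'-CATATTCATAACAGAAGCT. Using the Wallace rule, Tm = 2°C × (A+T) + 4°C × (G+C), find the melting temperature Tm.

Scanning the sequence gives C=4, T=5, G=2, A=8.
AT pairs contribute 13, GC pairs contribute 6.
Tm = 2×13 + 4×6 = 50°C

50°C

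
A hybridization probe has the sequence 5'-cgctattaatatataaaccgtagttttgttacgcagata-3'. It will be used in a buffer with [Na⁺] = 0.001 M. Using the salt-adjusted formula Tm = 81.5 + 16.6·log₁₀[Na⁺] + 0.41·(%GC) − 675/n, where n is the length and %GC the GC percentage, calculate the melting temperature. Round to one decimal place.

Length n = 39. Base counts: G=6, A=13, T=14, C=6
G+C = 12, so %GC = 12/39 × 100 = 30.769%
Salt term: 16.6 × (-3) = -49.8
GC term: 0.41 × 30.769 = 12.615; length term: −675/39 = −17.308
Tm = 81.5 + (-49.8) + 12.615 − 17.308 = 27.007 → 27.0°C

27.0°C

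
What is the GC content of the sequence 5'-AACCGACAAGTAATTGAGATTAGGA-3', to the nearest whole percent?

36%

Scanning the sequence gives G=6, A=11, T=5, C=3.
G+C = 6 + 3 = 9 out of 25 bases
%GC = 9/25 × 100 = 36% ≈ 36%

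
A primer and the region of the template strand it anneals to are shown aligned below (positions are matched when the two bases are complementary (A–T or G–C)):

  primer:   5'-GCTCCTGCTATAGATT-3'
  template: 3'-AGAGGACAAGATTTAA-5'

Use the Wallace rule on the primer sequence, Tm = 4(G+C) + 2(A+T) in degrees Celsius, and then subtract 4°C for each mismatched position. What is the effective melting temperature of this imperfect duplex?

30°C

Primer base counts: A=3, T=6, G=3, C=4 → A+T=9, G+C=7
Perfect-match Tm = 2(9) + 4(7) = 18 + 28 = 46°C
Mismatches (positions where the bases are not complementary): 4 (at positions 1, 8, 10, 13)
Effective Tm = 46 − 4×4 = 46 − 16 = 30°C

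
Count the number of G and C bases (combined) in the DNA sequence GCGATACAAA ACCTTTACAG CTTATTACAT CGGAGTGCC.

17

Counting bases: C=10, G=7, T=10, A=12
G+C = 7 + 10 = 17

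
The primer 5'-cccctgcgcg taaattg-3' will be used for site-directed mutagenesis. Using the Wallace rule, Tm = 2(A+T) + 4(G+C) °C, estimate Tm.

Scanning the sequence gives C=6, A=3, G=4, T=4.
So N_AT = 7 and N_GC = 10.
Tm = 4·10 + 2·7 = 40 + 14 = 54°C

54°C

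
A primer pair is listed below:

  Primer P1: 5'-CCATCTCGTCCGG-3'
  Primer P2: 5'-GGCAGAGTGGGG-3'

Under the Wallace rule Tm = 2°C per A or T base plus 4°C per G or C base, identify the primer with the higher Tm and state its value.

Primer P1, 44°C

Primer P1: A+T=4, G+C=9 → Tm = 2(4)+4(9) = 44°C
Primer P2: A+T=3, G+C=9 → Tm = 2(3)+4(9) = 42°C
44°C vs 42°C → primer P1 is higher.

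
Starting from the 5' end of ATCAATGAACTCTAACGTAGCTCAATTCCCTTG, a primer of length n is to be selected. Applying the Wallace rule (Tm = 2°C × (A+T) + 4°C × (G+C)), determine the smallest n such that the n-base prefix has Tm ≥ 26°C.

First 9 bases: ATCAATGAA → Tm = 22°C (< 26°C)
First 10 bases: ATCAATGAAC → Tm = 26°C (≥ 26°C)
Each additional base adds 2°C (A/T) or 4°C (G/C), so Tm is non-decreasing in n; n = 10 is the first length to reach 26°C.

n = 10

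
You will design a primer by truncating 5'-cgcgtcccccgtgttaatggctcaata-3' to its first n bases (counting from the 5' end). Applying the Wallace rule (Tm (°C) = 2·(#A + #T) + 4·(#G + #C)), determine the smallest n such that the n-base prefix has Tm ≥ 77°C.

First 23 bases: CGCGTCCCCCGTGTTAATGGCTC → Tm = 76°C (< 77°C)
First 24 bases: CGCGTCCCCCGTGTTAATGGCTCA → Tm = 78°C (≥ 77°C)
Since every base adds ≥2°C, Tm only increases with n, so the threshold is first crossed at n = 24.

n = 24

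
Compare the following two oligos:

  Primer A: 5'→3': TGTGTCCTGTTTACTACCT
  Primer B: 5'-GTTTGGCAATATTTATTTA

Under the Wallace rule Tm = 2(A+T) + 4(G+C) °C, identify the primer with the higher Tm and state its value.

Primer A, 54°C

Primer A: A+T=11, G+C=8 → Tm = 2(11)+4(8) = 54°C
Primer B: A+T=15, G+C=4 → Tm = 2(15)+4(4) = 46°C
54°C vs 46°C → primer A is higher.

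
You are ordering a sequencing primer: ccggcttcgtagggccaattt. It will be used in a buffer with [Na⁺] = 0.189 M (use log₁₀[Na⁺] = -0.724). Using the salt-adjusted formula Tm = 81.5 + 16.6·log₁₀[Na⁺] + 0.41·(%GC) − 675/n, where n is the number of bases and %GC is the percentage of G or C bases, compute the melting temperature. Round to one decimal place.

Length n = 21. Base counts: G=6, C=6, T=6, A=3
G+C = 12, so %GC = 12/21 × 100 = 57.143%
Salt term: 16.6 × (-0.724) = -12.018
GC term: 0.41 × 57.143 = 23.429; length term: −675/21 = −32.143
Tm = 81.5 + (-12.018) + 23.429 − 32.143 = 60.768 → 60.8°C

60.8°C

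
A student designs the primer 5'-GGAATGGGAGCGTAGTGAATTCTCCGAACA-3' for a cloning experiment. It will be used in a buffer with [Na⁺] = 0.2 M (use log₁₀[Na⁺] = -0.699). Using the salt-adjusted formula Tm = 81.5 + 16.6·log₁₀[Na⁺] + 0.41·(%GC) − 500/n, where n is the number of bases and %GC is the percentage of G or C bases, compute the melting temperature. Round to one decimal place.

73.7°C

Length n = 30. T=6, C=5, A=9, G=10
G+C = 15, so %GC = 15/30 × 100 = 50%
Salt term: 16.6 × (-0.699) = -11.603
GC term: 0.41 × 50 = 20.5; length term: −500/30 = −16.667
Tm = 81.5 + (-11.603) + 20.5 − 16.667 = 73.73 → 73.7°C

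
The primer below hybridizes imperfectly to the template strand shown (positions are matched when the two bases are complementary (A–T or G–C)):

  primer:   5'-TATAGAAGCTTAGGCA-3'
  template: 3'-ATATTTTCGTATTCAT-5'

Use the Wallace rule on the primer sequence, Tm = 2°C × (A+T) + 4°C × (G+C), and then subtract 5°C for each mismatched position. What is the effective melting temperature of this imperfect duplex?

24°C

Primer base counts: A=6, T=4, G=4, C=2 → A+T=10, G+C=6
Perfect-match Tm = 2(10) + 4(6) = 20 + 24 = 44°C
Mismatches (positions where the bases are not complementary): 4 (at positions 5, 10, 13, 15)
Effective Tm = 44 − 4×5 = 44 − 20 = 24°C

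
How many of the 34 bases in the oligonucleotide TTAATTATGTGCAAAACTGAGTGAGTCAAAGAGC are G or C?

T=9, A=13, G=8, C=4
Total G or C: 8 + 4 = 12

12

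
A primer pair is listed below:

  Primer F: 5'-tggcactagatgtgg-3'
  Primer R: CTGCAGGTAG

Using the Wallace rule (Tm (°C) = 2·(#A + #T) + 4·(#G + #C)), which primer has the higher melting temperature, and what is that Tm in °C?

Primer F, 46°C

Primer F: A+T=7, G+C=8 → Tm = 2(7)+4(8) = 46°C
Primer R: A+T=4, G+C=6 → Tm = 2(4)+4(6) = 32°C
46°C vs 32°C → primer F is higher.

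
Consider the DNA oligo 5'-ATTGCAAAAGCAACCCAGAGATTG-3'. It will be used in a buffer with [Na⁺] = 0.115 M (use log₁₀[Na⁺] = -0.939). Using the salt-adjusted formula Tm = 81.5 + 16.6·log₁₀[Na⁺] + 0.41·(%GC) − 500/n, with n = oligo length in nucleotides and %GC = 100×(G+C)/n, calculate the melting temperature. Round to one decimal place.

62.2°C

Length n = 24. G=5, C=5, T=4, A=10
G+C = 10, so %GC = 10/24 × 100 = 41.667%
Salt term: 16.6 × (-0.939) = -15.587
GC term: 0.41 × 41.667 = 17.083; length term: −500/24 = −20.833
Tm = 81.5 + (-15.587) + 17.083 − 20.833 = 62.163 → 62.2°C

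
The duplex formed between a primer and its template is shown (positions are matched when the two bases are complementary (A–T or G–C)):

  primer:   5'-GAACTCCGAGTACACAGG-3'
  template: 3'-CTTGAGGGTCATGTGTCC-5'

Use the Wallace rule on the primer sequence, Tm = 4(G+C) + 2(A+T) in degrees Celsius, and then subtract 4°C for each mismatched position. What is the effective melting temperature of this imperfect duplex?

52°C

Primer base counts: A=6, T=2, G=5, C=5 → A+T=8, G+C=10
Perfect-match Tm = 2(8) + 4(10) = 16 + 40 = 56°C
Mismatches (positions where the bases are not complementary): 1 (at position 8)
Effective Tm = 56 − 1×4 = 56 − 4 = 52°C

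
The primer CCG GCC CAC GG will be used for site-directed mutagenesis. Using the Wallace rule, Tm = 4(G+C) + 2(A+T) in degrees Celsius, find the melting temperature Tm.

42°C

Base counts: C=6, G=4, A=1, T=0
So N_AT = 1 and N_GC = 10.
Tm = 2(1) + 4(10) = 2 + 40 = 42°C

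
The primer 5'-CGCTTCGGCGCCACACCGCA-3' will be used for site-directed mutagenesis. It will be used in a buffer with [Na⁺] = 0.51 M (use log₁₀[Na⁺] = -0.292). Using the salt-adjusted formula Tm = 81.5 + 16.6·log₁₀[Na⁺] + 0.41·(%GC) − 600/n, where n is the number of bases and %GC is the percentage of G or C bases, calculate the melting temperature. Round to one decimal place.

77.4°C

Length n = 20. C=10, T=2, G=5, A=3
G+C = 15, so %GC = 15/20 × 100 = 75%
Salt term: 16.6 × (-0.292) = -4.847
GC term: 0.41 × 75 = 30.75; length term: −600/20 = −30
Tm = 81.5 + (-4.847) + 30.75 − 30 = 77.403 → 77.4°C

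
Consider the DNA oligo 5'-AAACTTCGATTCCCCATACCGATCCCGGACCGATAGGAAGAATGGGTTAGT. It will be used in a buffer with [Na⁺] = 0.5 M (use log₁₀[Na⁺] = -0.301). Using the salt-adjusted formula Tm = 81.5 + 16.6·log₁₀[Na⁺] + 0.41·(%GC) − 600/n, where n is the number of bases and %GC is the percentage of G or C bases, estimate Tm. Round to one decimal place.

Length n = 51. Scanning the sequence gives C=13, G=12, A=15, T=11.
G+C = 25, so %GC = 25/51 × 100 = 49.02%
Salt term: 16.6 × (-0.301) = -4.997
GC term: 0.41 × 49.02 = 20.098; length term: −600/51 = −11.765
Tm = 81.5 + (-4.997) + 20.098 − 11.765 = 84.836 → 84.8°C

84.8°C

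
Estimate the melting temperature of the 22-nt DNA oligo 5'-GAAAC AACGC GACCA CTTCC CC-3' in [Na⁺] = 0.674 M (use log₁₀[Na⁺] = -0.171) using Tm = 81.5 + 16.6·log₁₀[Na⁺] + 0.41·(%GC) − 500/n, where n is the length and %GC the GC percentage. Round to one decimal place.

Length n = 22. Counting bases: C=10, A=7, T=2, G=3
G+C = 13, so %GC = 13/22 × 100 = 59.091%
Salt term: 16.6 × (-0.171) = -2.839
GC term: 0.41 × 59.091 = 24.227; length term: −500/22 = −22.727
Tm = 81.5 + (-2.839) + 24.227 − 22.727 = 80.161 → 80.2°C

80.2°C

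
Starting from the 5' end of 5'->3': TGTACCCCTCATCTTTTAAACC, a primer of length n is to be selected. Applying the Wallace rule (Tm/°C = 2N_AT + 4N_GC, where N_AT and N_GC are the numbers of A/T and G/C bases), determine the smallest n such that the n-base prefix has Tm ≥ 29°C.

First 9 bases: TGTACCCCT → Tm = 28°C (< 29°C)
First 10 bases: TGTACCCCTC → Tm = 32°C (≥ 29°C)
Since every base adds ≥2°C, Tm only increases with n, so the threshold is first crossed at n = 10.

n = 10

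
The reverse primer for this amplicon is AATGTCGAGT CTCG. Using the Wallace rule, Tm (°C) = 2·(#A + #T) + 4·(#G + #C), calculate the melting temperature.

42°C

Scanning the sequence gives T=4, A=3, C=3, G=4.
A+T = 7, G+C = 7
Tm = 2(7) + 4(7) = 14 + 28 = 42°C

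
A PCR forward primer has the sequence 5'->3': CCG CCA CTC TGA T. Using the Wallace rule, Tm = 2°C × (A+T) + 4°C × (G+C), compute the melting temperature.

Counting bases: A=2, T=3, C=6, G=2
A+T = 5, G+C = 8
Tm = 2×5 + 4×8 = 42°C

42°C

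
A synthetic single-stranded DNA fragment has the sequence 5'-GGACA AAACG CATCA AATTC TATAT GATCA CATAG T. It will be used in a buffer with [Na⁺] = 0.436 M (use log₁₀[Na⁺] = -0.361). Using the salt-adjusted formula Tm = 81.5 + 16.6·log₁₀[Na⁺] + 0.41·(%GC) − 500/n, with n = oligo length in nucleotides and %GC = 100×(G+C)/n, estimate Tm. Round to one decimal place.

75.3°C

Length n = 36. Counting bases: G=5, C=7, A=15, T=9
G+C = 12, so %GC = 12/36 × 100 = 33.333%
Salt term: 16.6 × (-0.361) = -5.993
GC term: 0.41 × 33.333 = 13.667; length term: −500/36 = −13.889
Tm = 81.5 + (-5.993) + 13.667 − 13.889 = 75.285 → 75.3°C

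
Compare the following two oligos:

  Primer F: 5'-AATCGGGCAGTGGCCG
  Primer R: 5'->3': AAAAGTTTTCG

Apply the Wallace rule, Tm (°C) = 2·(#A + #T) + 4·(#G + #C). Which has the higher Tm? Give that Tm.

Primer F, 54°C

Primer F: A+T=5, G+C=11 → Tm = 2(5)+4(11) = 54°C
Primer R: A+T=8, G+C=3 → Tm = 2(8)+4(3) = 28°C
54°C vs 28°C → primer F is higher.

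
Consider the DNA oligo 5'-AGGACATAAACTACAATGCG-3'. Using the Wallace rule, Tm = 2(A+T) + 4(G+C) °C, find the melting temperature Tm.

Counting bases: C=4, A=9, T=3, G=4
AT pairs contribute 12, GC pairs contribute 8.
Tm = 4·8 + 2·12 = 32 + 24 = 56°C

56°C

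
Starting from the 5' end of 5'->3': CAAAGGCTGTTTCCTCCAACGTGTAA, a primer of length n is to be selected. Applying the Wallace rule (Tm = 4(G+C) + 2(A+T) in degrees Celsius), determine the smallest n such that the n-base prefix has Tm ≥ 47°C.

n = 16

First 15 bases: CAAAGGCTGTTTCCT → Tm = 44°C (< 47°C)
First 16 bases: CAAAGGCTGTTTCCTC → Tm = 48°C (≥ 47°C)
Since every base adds ≥2°C, Tm only increases with n, so the threshold is first crossed at n = 16.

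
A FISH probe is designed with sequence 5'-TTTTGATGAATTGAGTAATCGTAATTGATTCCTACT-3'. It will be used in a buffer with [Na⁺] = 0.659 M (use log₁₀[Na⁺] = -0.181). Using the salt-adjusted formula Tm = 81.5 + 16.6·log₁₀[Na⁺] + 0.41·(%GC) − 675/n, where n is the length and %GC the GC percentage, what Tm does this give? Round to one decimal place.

Length n = 36. Scanning the sequence gives A=10, G=6, T=16, C=4.
G+C = 10, so %GC = 10/36 × 100 = 27.778%
Salt term: 16.6 × (-0.181) = -3.005
GC term: 0.41 × 27.778 = 11.389; length term: −675/36 = −18.75
Tm = 81.5 + (-3.005) + 11.389 − 18.75 = 71.134 → 71.1°C

71.1°C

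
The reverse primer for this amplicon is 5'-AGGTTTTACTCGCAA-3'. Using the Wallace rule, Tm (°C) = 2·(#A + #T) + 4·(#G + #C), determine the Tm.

42°C

Base counts: T=5, G=3, A=4, C=3
So N_AT = 9 and N_GC = 6.
Tm = 2(9) + 4(6) = 18 + 24 = 42°C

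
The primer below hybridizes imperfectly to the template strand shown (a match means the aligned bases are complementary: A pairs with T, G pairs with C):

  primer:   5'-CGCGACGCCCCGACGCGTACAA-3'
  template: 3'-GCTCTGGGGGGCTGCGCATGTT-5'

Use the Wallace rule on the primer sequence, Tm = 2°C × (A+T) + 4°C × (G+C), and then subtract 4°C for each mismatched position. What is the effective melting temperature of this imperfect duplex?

Primer base counts: A=5, T=1, G=6, C=10 → A+T=6, G+C=16
Perfect-match Tm = 2(6) + 4(16) = 12 + 64 = 76°C
Mismatches (positions where the bases are not complementary): 2 (at positions 3, 7)
Effective Tm = 76 − 2×4 = 76 − 8 = 68°C

68°C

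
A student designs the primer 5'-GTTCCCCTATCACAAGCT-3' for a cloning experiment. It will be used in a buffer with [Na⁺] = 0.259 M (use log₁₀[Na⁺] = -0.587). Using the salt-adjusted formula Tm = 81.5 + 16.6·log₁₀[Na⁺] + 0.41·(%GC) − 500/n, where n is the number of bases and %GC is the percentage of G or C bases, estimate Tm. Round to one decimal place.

Length n = 18. Scanning the sequence gives A=4, C=7, G=2, T=5.
G+C = 9, so %GC = 9/18 × 100 = 50%
Salt term: 16.6 × (-0.587) = -9.744
GC term: 0.41 × 50 = 20.5; length term: −500/18 = −27.778
Tm = 81.5 + (-9.744) + 20.5 − 27.778 = 64.478 → 64.5°C

64.5°C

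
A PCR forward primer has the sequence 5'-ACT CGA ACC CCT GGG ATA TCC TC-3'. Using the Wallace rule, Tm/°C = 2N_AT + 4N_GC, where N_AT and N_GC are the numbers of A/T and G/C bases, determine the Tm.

72°C

Scanning the sequence gives C=9, A=5, G=4, T=5.
So N_AT = 10 and N_GC = 13.
Tm = 2×10 + 4×13 = 72°C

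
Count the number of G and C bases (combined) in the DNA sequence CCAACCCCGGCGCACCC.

14

Scanning the sequence gives C=11, A=3, G=3, T=0.
Total G or C: 3 + 11 = 14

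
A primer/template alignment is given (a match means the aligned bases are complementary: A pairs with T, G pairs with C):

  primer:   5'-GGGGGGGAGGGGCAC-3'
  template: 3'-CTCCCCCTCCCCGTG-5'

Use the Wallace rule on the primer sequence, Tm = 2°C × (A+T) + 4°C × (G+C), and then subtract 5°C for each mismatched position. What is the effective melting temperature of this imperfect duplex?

Primer base counts: A=2, T=0, G=11, C=2 → A+T=2, G+C=13
Perfect-match Tm = 2(2) + 4(13) = 4 + 52 = 56°C
Mismatches (positions where the bases are not complementary): 1 (at position 2)
Effective Tm = 56 − 1×5 = 56 − 5 = 51°C

51°C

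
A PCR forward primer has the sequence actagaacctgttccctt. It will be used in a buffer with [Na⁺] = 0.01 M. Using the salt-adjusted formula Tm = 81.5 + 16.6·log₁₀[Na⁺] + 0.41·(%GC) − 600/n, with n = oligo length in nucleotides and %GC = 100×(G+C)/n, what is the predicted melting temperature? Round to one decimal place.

Length n = 18. G=2, T=6, C=6, A=4
G+C = 8, so %GC = 8/18 × 100 = 44.444%
Salt term: 16.6 × (-2) = -33.2
GC term: 0.41 × 44.444 = 18.222; length term: −600/18 = −33.333
Tm = 81.5 + (-33.2) + 18.222 − 33.333 = 33.189 → 33.2°C

33.2°C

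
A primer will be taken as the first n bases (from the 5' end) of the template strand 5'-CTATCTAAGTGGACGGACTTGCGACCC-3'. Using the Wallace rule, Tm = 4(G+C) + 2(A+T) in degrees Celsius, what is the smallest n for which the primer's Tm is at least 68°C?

n = 23

First 22 bases: CTATCTAAGTGGACGGACTTGC → Tm = 66°C (< 68°C)
First 23 bases: CTATCTAAGTGGACGGACTTGCG → Tm = 70°C (≥ 68°C)
Since every base adds ≥2°C, Tm only increases with n, so the threshold is first crossed at n = 23.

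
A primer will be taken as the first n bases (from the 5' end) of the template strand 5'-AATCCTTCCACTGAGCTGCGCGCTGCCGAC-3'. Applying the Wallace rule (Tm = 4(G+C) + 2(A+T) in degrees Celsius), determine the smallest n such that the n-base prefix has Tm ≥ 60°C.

n = 20

First 19 bases: AATCCTTCCACTGAGCTGC → Tm = 58°C (< 60°C)
First 20 bases: AATCCTTCCACTGAGCTGCG → Tm = 62°C (≥ 60°C)
Since every base adds ≥2°C, Tm only increases with n, so the threshold is first crossed at n = 20.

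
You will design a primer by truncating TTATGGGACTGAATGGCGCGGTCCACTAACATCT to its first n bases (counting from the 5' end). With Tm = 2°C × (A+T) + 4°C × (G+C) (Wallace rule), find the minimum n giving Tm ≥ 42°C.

n = 15

First 14 bases: TTATGGGACTGAAT → Tm = 38°C (< 42°C)
First 15 bases: TTATGGGACTGAATG → Tm = 42°C (≥ 42°C)
Since every base adds ≥2°C, Tm only increases with n, so the threshold is first crossed at n = 15.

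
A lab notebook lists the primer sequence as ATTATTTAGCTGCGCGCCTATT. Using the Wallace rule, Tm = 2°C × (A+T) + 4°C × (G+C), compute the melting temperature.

Base counts: C=5, T=9, G=4, A=4
AT pairs contribute 13, GC pairs contribute 9.
Tm = 2×13 + 4×9 = 62°C

62°C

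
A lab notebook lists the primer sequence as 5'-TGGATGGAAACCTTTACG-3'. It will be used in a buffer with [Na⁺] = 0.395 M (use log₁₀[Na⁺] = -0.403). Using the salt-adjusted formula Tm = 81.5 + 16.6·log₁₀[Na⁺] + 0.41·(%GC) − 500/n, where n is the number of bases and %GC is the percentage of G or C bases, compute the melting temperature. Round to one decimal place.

65.3°C

Length n = 18. T=5, G=5, C=3, A=5
G+C = 8, so %GC = 8/18 × 100 = 44.444%
Salt term: 16.6 × (-0.403) = -6.69
GC term: 0.41 × 44.444 = 18.222; length term: −500/18 = −27.778
Tm = 81.5 + (-6.69) + 18.222 − 27.778 = 65.254 → 65.3°C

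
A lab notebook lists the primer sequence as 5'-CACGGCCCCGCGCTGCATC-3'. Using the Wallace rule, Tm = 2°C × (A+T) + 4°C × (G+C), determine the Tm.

Scanning the sequence gives T=2, A=2, C=10, G=5.
AT pairs contribute 4, GC pairs contribute 15.
Tm = 2×4 + 4×15 = 68°C

68°C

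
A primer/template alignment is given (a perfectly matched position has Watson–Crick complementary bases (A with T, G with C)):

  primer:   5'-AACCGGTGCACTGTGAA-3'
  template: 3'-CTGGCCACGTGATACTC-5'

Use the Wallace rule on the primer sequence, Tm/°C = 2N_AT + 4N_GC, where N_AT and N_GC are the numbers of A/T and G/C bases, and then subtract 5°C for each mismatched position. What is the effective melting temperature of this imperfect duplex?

37°C

Primer base counts: A=5, T=3, G=5, C=4 → A+T=8, G+C=9
Perfect-match Tm = 2(8) + 4(9) = 16 + 36 = 52°C
Mismatches (positions where the bases are not complementary): 3 (at positions 1, 13, 17)
Effective Tm = 52 − 3×5 = 52 − 15 = 37°C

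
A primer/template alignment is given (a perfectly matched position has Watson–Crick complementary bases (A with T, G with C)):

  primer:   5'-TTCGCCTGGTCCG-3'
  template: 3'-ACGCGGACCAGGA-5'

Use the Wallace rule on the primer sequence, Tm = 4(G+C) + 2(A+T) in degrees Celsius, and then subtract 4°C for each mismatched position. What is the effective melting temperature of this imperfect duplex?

Primer base counts: A=0, T=4, G=4, C=5 → A+T=4, G+C=9
Perfect-match Tm = 2(4) + 4(9) = 8 + 36 = 44°C
Mismatches (positions where the bases are not complementary): 2 (at positions 2, 13)
Effective Tm = 44 − 2×4 = 44 − 8 = 36°C

36°C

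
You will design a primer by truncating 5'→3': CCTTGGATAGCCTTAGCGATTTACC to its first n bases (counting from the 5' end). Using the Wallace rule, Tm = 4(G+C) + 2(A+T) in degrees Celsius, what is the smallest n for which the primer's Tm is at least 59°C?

First 19 bases: CCTTGGATAGCCTTAGCGA → Tm = 58°C (< 59°C)
First 20 bases: CCTTGGATAGCCTTAGCGAT → Tm = 60°C (≥ 59°C)
Since every base adds ≥2°C, Tm only increases with n, so the threshold is first crossed at n = 20.

n = 20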